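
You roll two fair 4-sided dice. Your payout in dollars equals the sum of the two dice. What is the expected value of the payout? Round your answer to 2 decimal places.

Distribution of the sum of the two dice: 2 w.p. 1/16, 3 w.p. 1/8, 4 w.p. 3/16, 5 w.p. 1/4, 6 w.p. 3/16, 7 w.p. 1/8, …
E[payout] = (1/16)·2 + (1/8)·3 + (3/16)·4 + (1/4)·5 + (3/16)·6 + (1/8)·7 + (1/16)·8 = 5
≈ $5.00

$5.00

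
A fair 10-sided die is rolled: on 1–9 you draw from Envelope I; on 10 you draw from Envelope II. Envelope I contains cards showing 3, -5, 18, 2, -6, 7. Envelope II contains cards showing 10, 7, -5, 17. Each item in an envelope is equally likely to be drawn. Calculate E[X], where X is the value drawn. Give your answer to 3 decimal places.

3.575

E[X | Envelope I] = (3 − 5 + 18 + 2 − 6 + 7)/6 = 19/6
E[X | Envelope II] = (10 + 7 − 5 + 17)/4 = 29/4
E[X] = (9/10)·19/6 + (1/10)·29/4 = 143/40 ≈ 3.575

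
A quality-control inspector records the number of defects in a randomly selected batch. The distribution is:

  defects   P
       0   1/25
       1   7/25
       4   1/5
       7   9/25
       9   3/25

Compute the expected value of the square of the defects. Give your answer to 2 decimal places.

E[X²] = (1/25)·0 + (7/25)·1 + (1/5)·16 + (9/25)·49 + (3/25)·81
     = 771/25 ≈ 30.84

30.84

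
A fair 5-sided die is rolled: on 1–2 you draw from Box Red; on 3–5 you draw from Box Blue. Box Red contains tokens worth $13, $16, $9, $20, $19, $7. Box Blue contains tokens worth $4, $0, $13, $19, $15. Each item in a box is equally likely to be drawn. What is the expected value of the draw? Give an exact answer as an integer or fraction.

293/25 dollars

E[X | Box Red] = (13 + 16 + 9 + 20 + 19 + 7)/6 = 14
E[X | Box Blue] = (4 + 0 + 13 + 19 + 15)/5 = 51/5
E[X] = (2/5)·14 + (3/5)·51/5 = 293/25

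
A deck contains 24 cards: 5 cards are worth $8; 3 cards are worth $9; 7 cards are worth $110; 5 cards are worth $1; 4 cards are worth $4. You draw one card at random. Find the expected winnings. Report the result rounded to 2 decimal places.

E[payout] = (5/24)·8 + (3/24)·9 + (7/24)·110 + (5/24)·1 + (4/24)·4 = 143/4
≈ $35.75

$35.75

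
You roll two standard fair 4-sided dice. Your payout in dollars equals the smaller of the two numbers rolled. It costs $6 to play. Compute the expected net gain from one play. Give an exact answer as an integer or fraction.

-33/8 dollars

Distribution of the smaller of the two numbers rolled: 1 w.p. 7/16, 2 w.p. 5/16, 3 w.p. 3/16, 4 w.p. 1/16
E[payout] = (7/16)·1 + (5/16)·2 + (3/16)·3 + (1/16)·4 = 15/8
Expected profit = 15/8 − 6 = -33/8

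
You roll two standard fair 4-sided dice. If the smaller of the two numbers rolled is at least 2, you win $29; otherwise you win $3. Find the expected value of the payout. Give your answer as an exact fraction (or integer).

141/8 dollars

E[payout] = (7/16)·3 + (9/16)·29 = 141/8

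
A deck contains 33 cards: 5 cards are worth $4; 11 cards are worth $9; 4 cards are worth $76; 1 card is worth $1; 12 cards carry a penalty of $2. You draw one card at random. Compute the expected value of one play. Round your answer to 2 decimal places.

$12.12

E[payout] = (5/33)·4 + (11/33)·9 + (4/33)·76 + (1/33)·1 + (12/33)·(-2) = 400/33
≈ $12.12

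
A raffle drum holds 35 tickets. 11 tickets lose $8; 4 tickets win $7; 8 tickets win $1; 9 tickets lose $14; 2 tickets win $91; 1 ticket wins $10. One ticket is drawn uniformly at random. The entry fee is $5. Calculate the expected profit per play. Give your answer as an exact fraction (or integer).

-23/5 dollars

E[payout] = (11/35)·(-8) + (4/35)·7 + (8/35)·1 + (9/35)·(-14) + (2/35)·91 + (1/35)·10 = 2/5
Expected profit = 2/5 − 5 = -23/5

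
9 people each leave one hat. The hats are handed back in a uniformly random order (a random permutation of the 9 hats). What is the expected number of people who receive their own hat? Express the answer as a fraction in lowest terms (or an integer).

1

Let Xᵢ = 1 if person i gets their own hat. For each i, P(Xᵢ=1) = 1/9.
By linearity of expectation, E[X₁+…+X_9] = 9·(1/9) = 1.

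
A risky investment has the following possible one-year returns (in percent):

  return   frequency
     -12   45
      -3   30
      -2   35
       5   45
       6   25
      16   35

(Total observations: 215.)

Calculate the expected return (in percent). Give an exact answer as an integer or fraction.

Total = 215, so P(return=-12) = 45/215, etc.
E[X] = (9/43)·(-12) + (6/43)·(-3) + (7/43)·(-2) + (9/43)·5 + (5/43)·6 + (7/43)·16
     = 47/43

47/43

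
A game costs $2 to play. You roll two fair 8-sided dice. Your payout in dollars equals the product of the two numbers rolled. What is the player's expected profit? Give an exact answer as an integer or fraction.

Distribution of the product of the two numbers rolled: 1 w.p. 1/64, 2 w.p. 1/32, 3 w.p. 1/32, 4 w.p. 3/64, 5 w.p. 1/32, 6 w.p. 1/16, …
E[payout] = (1/64)·1 + (1/32)·2 + (1/32)·3 + (3/64)·4 + (1/32)·5 + (1/16)·6 + (1/32)·7 + (1/16)·8 + (1/64)·9 + (1/32)·10 + (1/16)·12 + (1/32)·14 + (1/32)·15 + (3/64)·16 + (1/32)·18 + (1/32)·20 + (1/32)·21 + (1/16)·24 + (1/64)·25 + (1/32)·28 + (1/32)·30 + (1/32)·32 + (1/32)·35 + (1/64)·36 + (1/32)·40 + (1/32)·42 + (1/32)·48 + (1/64)·49 + (1/32)·56 + (1/64)·64 = 81/4
Expected profit = 81/4 − 2 = 73/4

73/4 dollars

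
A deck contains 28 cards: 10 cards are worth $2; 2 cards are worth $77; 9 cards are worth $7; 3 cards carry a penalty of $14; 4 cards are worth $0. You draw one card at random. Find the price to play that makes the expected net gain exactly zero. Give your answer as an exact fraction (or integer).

E[payout] = (10/28)·2 + (2/28)·77 + (9/28)·7 + (3/28)·(-14) + (4/28)·0 = 195/28
Fair fee = E[payout] = 195/28

195/28 dollars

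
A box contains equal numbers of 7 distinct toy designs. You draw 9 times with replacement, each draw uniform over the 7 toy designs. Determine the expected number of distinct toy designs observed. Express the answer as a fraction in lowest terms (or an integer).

Let Xⱼ=1 if type j appears at least once. P(Xⱼ=1) = 1 − ((7−1)/7)^9 = 30275911/40353607.
E[#distinct] = 7·30275911/40353607 = 30275911/5764801.

30275911/5764801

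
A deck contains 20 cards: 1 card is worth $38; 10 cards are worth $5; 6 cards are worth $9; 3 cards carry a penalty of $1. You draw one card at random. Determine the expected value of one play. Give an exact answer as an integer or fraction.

139/20 dollars

E[payout] = (1/20)·38 + (10/20)·5 + (6/20)·9 + (3/20)·(-1) = 139/20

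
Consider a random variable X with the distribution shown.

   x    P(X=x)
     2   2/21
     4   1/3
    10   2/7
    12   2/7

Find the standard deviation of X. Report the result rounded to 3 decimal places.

E[X] = 164/21, E[X²] = 528/7
Var(X) = E[X²] − (E[X])² = 528/7 − 26896/441 = 6368/441
SD(X) = √(6368/441) ≈ 3.800

3.800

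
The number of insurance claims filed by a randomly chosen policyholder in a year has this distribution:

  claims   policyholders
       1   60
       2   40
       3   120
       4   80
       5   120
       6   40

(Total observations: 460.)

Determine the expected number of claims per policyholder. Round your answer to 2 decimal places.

3.61

Total = 460, so P(claims=1) = 60/460, etc.
E[X] = (3/23)·1 + (2/23)·2 + (6/23)·3 + (4/23)·4 + (6/23)·5 + (2/23)·6
     = 83/23 ≈ 3.61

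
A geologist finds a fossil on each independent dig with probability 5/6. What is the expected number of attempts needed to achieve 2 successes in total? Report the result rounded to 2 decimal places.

2.40

By linearity (sum of 2 independent geometric waits), E[trials] = 2/p = 2/(5/6) = 12/5.
≈ 2.40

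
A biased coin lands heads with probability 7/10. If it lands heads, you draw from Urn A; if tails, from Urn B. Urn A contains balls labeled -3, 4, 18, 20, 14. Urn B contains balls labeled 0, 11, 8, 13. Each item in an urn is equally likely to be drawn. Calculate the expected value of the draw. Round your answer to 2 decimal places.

E[X | Urn A] = (-3 + 4 + 18 + 20 + 14)/5 = 53/5
E[X | Urn B] = (0 + 11 + 8 + 13)/4 = 8
E[X] = (7/10)·53/5 + (3/10)·8 = 491/50 ≈ 9.82

9.82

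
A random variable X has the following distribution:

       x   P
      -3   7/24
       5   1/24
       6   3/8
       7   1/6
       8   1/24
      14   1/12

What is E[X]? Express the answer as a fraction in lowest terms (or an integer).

E[X] = (7/24)·(-3) + (1/24)·5 + (3/8)·6 + (1/6)·7 + (1/24)·8 + (1/12)·14
     = 17/4

17/4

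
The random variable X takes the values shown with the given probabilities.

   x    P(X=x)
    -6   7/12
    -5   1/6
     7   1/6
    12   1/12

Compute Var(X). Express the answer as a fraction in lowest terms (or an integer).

E[X] = (7/12)·(-6) + (1/6)·(-5) + (1/6)·7 + (1/12)·12 = -13/6
E[X²] = (7/12)·36 + (1/6)·25 + (1/6)·49 + (1/12)·144 = 136/3
Var(X) = 136/3 − (-13/6)² = 1463/36

1463/36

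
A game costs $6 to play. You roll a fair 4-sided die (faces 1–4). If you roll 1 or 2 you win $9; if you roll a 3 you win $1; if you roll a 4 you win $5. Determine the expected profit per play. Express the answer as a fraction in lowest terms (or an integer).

E[payout] = (1/4)·1 + (1/4)·5 + (1/2)·9 = 6
Expected profit = 6 − 6 = 0

$0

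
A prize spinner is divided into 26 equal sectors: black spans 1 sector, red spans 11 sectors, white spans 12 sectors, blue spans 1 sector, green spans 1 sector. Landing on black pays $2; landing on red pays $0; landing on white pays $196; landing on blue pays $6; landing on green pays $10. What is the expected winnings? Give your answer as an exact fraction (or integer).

E[payout] = (1/26)·2 + (11/26)·0 + (12/26)·196 + (1/26)·6 + (1/26)·10 = 1185/13

1185/13 dollars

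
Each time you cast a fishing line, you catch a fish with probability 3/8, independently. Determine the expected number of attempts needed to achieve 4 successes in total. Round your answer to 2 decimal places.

10.67

By linearity (sum of 4 independent geometric waits), E[trials] = 4/p = 4/(3/8) = 32/3.
≈ 10.67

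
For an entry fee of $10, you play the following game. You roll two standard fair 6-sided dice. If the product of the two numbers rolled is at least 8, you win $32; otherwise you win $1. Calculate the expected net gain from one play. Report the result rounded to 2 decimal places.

$9.94

E[payout] = (7/18)·1 + (11/18)·32 = 359/18
Expected profit = 359/18 − 10 = 179/18 ≈ $9.94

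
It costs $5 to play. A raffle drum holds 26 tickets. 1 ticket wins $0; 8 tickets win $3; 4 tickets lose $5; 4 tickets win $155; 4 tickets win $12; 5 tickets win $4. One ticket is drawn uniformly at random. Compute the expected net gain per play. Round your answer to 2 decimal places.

E[payout] = (1/26)·0 + (8/26)·3 + (4/26)·(-5) + (4/26)·155 + (4/26)·12 + (5/26)·4 = 346/13
Expected profit = 346/13 − 5 = 281/13 ≈ $21.62

$21.62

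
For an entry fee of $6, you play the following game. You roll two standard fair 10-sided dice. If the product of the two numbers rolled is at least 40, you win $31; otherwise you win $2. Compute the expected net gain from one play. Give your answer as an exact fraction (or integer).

E[payout] = (17/25)·2 + (8/25)·31 = 282/25
Expected profit = 282/25 − 6 = 132/25

132/25 dollars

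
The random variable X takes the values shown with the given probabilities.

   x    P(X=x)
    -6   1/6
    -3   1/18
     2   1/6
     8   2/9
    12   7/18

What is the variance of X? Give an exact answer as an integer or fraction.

E[X] = (1/6)·(-6) + (1/18)·(-3) + (1/6)·2 + (2/9)·8 + (7/18)·12 = 101/18
E[X²] = (1/6)·36 + (1/18)·9 + (1/6)·4 + (2/9)·64 + (7/18)·144 = 1393/18
Var(X) = 1393/18 − (101/18)² = 14873/324

14873/324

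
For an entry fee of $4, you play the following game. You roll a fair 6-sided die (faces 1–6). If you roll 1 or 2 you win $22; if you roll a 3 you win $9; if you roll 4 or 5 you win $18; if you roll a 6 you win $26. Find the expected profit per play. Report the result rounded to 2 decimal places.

$15.17

E[payout] = (1/6)·9 + (1/3)·18 + (1/3)·22 + (1/6)·26 = 115/6
Expected profit = 115/6 − 4 = 91/6 ≈ $15.17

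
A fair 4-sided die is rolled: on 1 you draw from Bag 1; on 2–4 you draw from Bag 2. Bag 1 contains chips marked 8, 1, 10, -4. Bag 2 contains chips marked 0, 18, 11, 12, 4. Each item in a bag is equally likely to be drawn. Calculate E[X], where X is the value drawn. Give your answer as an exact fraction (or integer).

123/16

E[X | Bag 1] = (8 + 1 + 10 − 4)/4 = 15/4
E[X | Bag 2] = (0 + 18 + 11 + 12 + 4)/5 = 9
E[X] = (1/4)·15/4 + (3/4)·9 = 123/16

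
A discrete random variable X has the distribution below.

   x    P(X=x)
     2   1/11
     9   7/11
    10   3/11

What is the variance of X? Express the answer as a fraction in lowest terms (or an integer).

E[X] = (1/11)·2 + (7/11)·9 + (3/11)·10 = 95/11
E[X²] = (1/11)·4 + (7/11)·81 + (3/11)·100 = 871/11
Var(X) = 871/11 − (95/11)² = 556/121

556/121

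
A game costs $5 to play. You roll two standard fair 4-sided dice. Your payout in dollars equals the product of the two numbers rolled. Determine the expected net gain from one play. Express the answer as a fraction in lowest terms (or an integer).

Distribution of the product of the two numbers rolled: 1 w.p. 1/16, 2 w.p. 1/8, 3 w.p. 1/8, 4 w.p. 3/16, 6 w.p. 1/8, 8 w.p. 1/8, …
E[payout] = (1/16)·1 + (1/8)·2 + (1/8)·3 + (3/16)·4 + (1/8)·6 + (1/8)·8 + (1/16)·9 + (1/8)·12 + (1/16)·16 = 25/4
Expected profit = 25/4 − 5 = 5/4

5/4 dollars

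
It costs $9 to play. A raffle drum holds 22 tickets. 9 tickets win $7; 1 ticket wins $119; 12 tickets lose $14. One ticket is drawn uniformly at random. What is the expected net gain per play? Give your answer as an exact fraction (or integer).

-92/11 dollars

E[payout] = (9/22)·7 + (1/22)·119 + (12/22)·(-14) = 7/11
Expected profit = 7/11 − 9 = -92/11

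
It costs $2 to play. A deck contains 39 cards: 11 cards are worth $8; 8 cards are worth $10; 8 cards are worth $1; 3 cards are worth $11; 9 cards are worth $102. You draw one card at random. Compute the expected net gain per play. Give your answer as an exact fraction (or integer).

E[payout] = (11/39)·8 + (8/39)·10 + (8/39)·1 + (3/39)·11 + (9/39)·102 = 1127/39
Expected profit = 1127/39 − 2 = 1049/39

1049/39 dollars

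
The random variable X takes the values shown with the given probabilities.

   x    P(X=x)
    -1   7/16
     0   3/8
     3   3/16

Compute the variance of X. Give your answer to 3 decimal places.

E[X] = (7/16)·(-1) + (3/8)·0 + (3/16)·3 = 1/8
E[X²] = (7/16)·1 + (3/8)·0 + (3/16)·9 = 17/8
Var(X) = 17/8 − (1/8)² = 135/64 ≈ 2.109

2.109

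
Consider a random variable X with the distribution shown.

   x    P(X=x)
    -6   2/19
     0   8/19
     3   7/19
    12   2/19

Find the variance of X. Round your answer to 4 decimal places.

19.2465

E[X] = (2/19)·(-6) + (8/19)·0 + (7/19)·3 + (2/19)·12 = 33/19
E[X²] = (2/19)·36 + (8/19)·0 + (7/19)·9 + (2/19)·144 = 423/19
Var(X) = 423/19 − (33/19)² = 6948/361 ≈ 19.2465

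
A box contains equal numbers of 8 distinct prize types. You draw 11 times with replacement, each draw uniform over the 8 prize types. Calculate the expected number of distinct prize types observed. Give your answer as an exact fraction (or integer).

Let Xⱼ=1 if type j appears at least once. P(Xⱼ=1) = 1 − ((8−1)/8)^11 = 6612607849/8589934592.
E[#distinct] = 8·6612607849/8589934592 = 6612607849/1073741824.

6612607849/1073741824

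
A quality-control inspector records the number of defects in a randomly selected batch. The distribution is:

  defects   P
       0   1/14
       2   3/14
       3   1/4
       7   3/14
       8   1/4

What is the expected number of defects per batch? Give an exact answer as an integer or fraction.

131/28

E[X] = (1/14)·0 + (3/14)·2 + (1/4)·3 + (3/14)·7 + (1/4)·8
     = 131/28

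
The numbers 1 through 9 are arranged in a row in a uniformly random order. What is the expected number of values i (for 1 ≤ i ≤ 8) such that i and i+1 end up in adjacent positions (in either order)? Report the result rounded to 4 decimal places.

For each i ∈ {1,…,8}, let Xᵢ = 1 if i and i+1 are adjacent. P(Xᵢ=1) = 2·(9−1)!/9! = 2/9.
By linearity, E[ΣXᵢ] = (8)·(2/9) = 16/9.
≈ 1.7778

1.7778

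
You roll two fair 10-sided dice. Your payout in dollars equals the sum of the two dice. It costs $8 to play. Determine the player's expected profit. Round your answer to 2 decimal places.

Distribution of the sum of the two dice: 2 w.p. 1/100, 3 w.p. 1/50, 4 w.p. 3/100, 5 w.p. 1/25, 6 w.p. 1/20, 7 w.p. 3/50, …
E[payout] = (1/100)·2 + (1/50)·3 + (3/100)·4 + (1/25)·5 + (1/20)·6 + (3/50)·7 + (7/100)·8 + (2/25)·9 + (9/100)·10 + (1/10)·11 + (9/100)·12 + (2/25)·13 + (7/100)·14 + (3/50)·15 + (1/20)·16 + (1/25)·17 + (3/100)·18 + (1/50)·19 + (1/100)·20 = 11
Expected profit = 11 − 8 = 3 ≈ $3.00

$3.00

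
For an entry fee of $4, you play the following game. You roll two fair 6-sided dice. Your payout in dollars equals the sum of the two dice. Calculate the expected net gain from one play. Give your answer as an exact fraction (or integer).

Distribution of the sum of the two dice: 2 w.p. 1/36, 3 w.p. 1/18, 4 w.p. 1/12, 5 w.p. 1/9, 6 w.p. 5/36, 7 w.p. 1/6, …
E[payout] = (1/36)·2 + (1/18)·3 + (1/12)·4 + (1/9)·5 + (5/36)·6 + (1/6)·7 + (5/36)·8 + (1/9)·9 + (1/12)·10 + (1/18)·11 + (1/36)·12 = 7
Expected profit = 7 − 4 = 3

$3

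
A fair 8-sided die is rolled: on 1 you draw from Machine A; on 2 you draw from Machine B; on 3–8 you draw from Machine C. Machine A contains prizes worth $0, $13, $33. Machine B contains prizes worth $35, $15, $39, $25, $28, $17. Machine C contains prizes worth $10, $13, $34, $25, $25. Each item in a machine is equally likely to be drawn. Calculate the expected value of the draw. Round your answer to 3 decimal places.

E[X | Machine A] = (0 + 13 + 33)/3 = 46/3
E[X | Machine B] = (35 + 15 + 39 + 25 + 28 + 17)/6 = 53/2
E[X | Machine C] = (10 + 13 + 34 + 25 + 25)/5 = 107/5
E[X] = (1/8)·46/3 + (1/8)·53/2 + (3/4)·107/5 = 5107/240 ≈ 21.279

$21.279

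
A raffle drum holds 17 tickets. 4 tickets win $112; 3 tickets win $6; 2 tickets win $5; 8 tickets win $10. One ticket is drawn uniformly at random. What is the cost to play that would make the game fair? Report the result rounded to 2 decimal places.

$32.71

E[payout] = (4/17)·112 + (3/17)·6 + (2/17)·5 + (8/17)·10 = 556/17
Fair fee = E[payout] = 556/17 ≈ $32.71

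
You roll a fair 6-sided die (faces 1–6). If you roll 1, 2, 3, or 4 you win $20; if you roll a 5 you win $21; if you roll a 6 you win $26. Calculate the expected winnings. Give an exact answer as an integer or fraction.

E[payout] = (2/3)·20 + (1/6)·21 + (1/6)·26 = 127/6

127/6 dollars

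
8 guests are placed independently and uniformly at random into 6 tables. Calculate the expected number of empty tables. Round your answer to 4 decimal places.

1.3954

Let Xⱼ=1 if table j is empty. P(Xⱼ=1) = ((6-1)/6)^8 = 390625/1679616.
By linearity, E[#empty] = 6·390625/1679616 = 390625/279936.
≈ 1.3954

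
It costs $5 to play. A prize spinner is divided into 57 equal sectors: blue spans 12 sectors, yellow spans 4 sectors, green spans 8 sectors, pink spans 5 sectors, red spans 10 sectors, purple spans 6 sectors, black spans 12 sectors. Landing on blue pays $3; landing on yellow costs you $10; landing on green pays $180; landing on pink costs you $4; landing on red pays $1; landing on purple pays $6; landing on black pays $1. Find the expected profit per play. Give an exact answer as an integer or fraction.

1189/57 dollars

E[payout] = (12/57)·3 + (4/57)·(-10) + (8/57)·180 + (5/57)·(-4) + (10/57)·1 + (6/57)·6 + (12/57)·1 = 1474/57
Expected profit = 1474/57 − 5 = 1189/57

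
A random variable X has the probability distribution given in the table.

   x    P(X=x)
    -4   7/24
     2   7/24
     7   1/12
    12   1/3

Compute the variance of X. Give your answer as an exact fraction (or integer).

E[X] = (7/24)·(-4) + (7/24)·2 + (1/12)·7 + (1/3)·12 = 4
E[X²] = (7/24)·16 + (7/24)·4 + (1/12)·49 + (1/3)·144 = 695/12
Var(X) = 695/12 − (4)² = 503/12

503/12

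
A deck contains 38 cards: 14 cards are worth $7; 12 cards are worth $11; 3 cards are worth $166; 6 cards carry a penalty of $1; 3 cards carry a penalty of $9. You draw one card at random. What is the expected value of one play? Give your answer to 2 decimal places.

$18.29

E[payout] = (14/38)·7 + (12/38)·11 + (3/38)·166 + (6/38)·(-1) + (3/38)·(-9) = 695/38
≈ $18.29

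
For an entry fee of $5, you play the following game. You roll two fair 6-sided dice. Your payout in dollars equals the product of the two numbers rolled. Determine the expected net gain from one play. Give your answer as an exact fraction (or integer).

Distribution of the product of the two numbers rolled: 1 w.p. 1/36, 2 w.p. 1/18, 3 w.p. 1/18, 4 w.p. 1/12, 5 w.p. 1/18, 6 w.p. 1/9, …
E[payout] = (1/36)·1 + (1/18)·2 + (1/18)·3 + (1/12)·4 + (1/18)·5 + (1/9)·6 + (1/18)·8 + (1/36)·9 + (1/18)·10 + (1/9)·12 + (1/18)·15 + (1/36)·16 + (1/18)·18 + (1/18)·20 + (1/18)·24 + (1/36)·25 + (1/18)·30 + (1/36)·36 = 49/4
Expected profit = 49/4 − 5 = 29/4

29/4 dollars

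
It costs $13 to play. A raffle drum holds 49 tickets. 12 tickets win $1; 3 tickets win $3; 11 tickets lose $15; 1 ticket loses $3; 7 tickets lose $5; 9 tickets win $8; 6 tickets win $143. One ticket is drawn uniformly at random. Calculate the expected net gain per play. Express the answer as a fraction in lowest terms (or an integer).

111/49 dollars

E[payout] = (12/49)·1 + (3/49)·3 + (11/49)·(-15) + (1/49)·(-3) + (7/49)·(-5) + (9/49)·8 + (6/49)·143 = 748/49
Expected profit = 748/49 − 13 = 111/49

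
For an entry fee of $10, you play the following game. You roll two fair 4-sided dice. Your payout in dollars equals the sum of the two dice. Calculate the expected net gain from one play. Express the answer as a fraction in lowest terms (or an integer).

Distribution of the sum of the two dice: 2 w.p. 1/16, 3 w.p. 1/8, 4 w.p. 3/16, 5 w.p. 1/4, 6 w.p. 3/16, 7 w.p. 1/8, …
E[payout] = (1/16)·2 + (1/8)·3 + (3/16)·4 + (1/4)·5 + (3/16)·6 + (1/8)·7 + (1/16)·8 = 5
Expected profit = 5 − 10 = -5

-$5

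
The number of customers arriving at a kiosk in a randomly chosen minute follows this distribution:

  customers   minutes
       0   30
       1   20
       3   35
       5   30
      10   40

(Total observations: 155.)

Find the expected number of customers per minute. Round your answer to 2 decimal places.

Total = 155, so P(customers=0) = 30/155, etc.
E[X] = (6/31)·0 + (4/31)·1 + (7/31)·3 + (6/31)·5 + (8/31)·10
     = 135/31 ≈ 4.35

4.35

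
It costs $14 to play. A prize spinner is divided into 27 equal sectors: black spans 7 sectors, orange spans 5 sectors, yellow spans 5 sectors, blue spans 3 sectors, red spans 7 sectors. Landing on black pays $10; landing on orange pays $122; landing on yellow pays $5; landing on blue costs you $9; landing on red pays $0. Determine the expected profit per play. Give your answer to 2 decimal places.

E[payout] = (7/27)·10 + (5/27)·122 + (5/27)·5 + (3/27)·(-9) + (7/27)·0 = 226/9
Expected profit = 226/9 − 14 = 100/9 ≈ $11.11

$11.11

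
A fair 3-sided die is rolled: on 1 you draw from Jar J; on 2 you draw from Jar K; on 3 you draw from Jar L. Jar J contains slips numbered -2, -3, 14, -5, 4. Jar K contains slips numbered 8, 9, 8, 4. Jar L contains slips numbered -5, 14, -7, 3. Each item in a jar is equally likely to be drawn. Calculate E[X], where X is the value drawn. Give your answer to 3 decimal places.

E[X | Jar J] = (-2 − 3 + 14 − 5 + 4)/5 = 8/5
E[X | Jar K] = (8 + 9 + 8 + 4)/4 = 29/4
E[X | Jar L] = (-5 + 14 − 7 + 3)/4 = 5/4
E[X] = (1/3)·8/5 + (1/3)·29/4 + (1/3)·5/4 = 101/30 ≈ 3.367

3.367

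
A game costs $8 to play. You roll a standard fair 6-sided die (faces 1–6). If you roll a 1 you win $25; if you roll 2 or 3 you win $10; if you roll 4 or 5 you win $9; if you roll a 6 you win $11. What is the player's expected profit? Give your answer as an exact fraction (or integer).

E[payout] = (1/3)·9 + (1/3)·10 + (1/6)·11 + (1/6)·25 = 37/3
Expected profit = 37/3 − 8 = 13/3

13/3 dollars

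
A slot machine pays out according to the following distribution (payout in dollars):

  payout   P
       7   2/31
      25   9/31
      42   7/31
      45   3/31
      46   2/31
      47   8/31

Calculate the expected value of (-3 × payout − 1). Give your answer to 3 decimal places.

-110.935

E[-3x-1] = (2/31)·(-22) + (9/31)·(-76) + (7/31)·(-127) + (3/31)·(-136) + (2/31)·(-139) + (8/31)·(-142)
     = -3439/31 ≈ -110.935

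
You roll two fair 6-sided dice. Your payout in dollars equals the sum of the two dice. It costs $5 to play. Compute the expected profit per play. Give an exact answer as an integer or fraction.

Distribution of the sum of the two dice: 2 w.p. 1/36, 3 w.p. 1/18, 4 w.p. 1/12, 5 w.p. 1/9, 6 w.p. 5/36, 7 w.p. 1/6, …
E[payout] = (1/36)·2 + (1/18)·3 + (1/12)·4 + (1/9)·5 + (5/36)·6 + (1/6)·7 + (5/36)·8 + (1/9)·9 + (1/12)·10 + (1/18)·11 + (1/36)·12 = 7
Expected profit = 7 − 5 = 2

$2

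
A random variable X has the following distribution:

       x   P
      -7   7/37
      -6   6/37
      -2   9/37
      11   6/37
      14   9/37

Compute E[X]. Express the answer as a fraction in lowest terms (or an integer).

E[X] = (7/37)·(-7) + (6/37)·(-6) + (9/37)·(-2) + (6/37)·11 + (9/37)·14
     = 89/37

89/37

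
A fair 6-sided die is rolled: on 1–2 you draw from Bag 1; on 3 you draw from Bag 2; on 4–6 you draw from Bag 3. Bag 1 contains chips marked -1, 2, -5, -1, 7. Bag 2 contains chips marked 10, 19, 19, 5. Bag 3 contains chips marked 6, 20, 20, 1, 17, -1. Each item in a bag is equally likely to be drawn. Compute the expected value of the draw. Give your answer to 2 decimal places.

E[X | Bag 1] = (-1 + 2 − 5 − 1 + 7)/5 = 2/5
E[X | Bag 2] = (10 + 19 + 19 + 5)/4 = 53/4
E[X | Bag 3] = (6 + 20 + 20 + 1 + 17 − 1)/6 = 21/2
E[X] = (1/3)·2/5 + (1/6)·53/4 + (1/2)·21/2 = 911/120 ≈ 7.59

7.59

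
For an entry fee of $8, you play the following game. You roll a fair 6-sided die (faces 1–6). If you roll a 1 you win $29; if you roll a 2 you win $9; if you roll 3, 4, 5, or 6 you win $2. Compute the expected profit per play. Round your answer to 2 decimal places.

E[payout] = (2/3)·2 + (1/6)·9 + (1/6)·29 = 23/3
Expected profit = 23/3 − 8 = -1/3 ≈ -$0.33

-$0.33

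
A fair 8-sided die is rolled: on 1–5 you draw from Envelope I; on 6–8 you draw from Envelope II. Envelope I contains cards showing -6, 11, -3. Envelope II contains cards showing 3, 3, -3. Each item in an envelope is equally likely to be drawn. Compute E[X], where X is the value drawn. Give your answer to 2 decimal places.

E[X | Envelope I] = (-6 + 11 − 3)/3 = 2/3
E[X | Envelope II] = (3 + 3 − 3)/3 = 1
E[X] = (5/8)·2/3 + (3/8)·1 = 19/24 ≈ 0.79

0.79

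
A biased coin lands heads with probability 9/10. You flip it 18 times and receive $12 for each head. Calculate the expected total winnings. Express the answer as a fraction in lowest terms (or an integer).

E[#heads] = 18·9/10 = 81/5 (linearity over flips).
E[winnings] = 12·81/5 = 972/5.

972/5 dollars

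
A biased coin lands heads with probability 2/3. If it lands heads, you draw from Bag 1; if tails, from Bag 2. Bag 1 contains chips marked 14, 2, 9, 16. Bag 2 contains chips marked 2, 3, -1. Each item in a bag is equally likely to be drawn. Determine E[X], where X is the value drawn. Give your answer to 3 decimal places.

7.278

E[X | Bag 1] = (14 + 2 + 9 + 16)/4 = 41/4
E[X | Bag 2] = (2 + 3 − 1)/3 = 4/3
E[X] = (2/3)·41/4 + (1/3)·4/3 = 131/18 ≈ 7.278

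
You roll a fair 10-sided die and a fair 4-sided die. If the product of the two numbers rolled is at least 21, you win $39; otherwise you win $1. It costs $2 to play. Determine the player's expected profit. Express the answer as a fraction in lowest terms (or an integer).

151/20 dollars

E[payout] = (31/40)·1 + (9/40)·39 = 191/20
Expected profit = 191/20 − 2 = 151/20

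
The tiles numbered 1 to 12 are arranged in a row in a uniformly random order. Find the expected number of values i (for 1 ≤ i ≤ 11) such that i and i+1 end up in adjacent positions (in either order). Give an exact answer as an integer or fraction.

For each i ∈ {1,…,11}, let Xᵢ = 1 if i and i+1 are adjacent. P(Xᵢ=1) = 2·(12−1)!/12! = 2/12.
By linearity, E[ΣXᵢ] = (11)·(2/12) = 11/6.

11/6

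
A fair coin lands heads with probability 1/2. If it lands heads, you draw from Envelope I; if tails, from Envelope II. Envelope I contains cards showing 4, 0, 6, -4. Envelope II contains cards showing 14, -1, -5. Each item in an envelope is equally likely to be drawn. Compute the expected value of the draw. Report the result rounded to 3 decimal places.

E[X | Envelope I] = (4 + 0 + 6 − 4)/4 = 3/2
E[X | Envelope II] = (14 − 1 − 5)/3 = 8/3
E[X] = (1/2)·3/2 + (1/2)·8/3 = 25/12 ≈ 2.083

2.083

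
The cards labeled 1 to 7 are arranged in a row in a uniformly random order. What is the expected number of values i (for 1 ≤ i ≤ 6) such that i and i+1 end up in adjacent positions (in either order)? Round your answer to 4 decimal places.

1.7143

For each i ∈ {1,…,6}, let Xᵢ = 1 if i and i+1 are adjacent. P(Xᵢ=1) = 2·(7−1)!/7! = 2/7.
By linearity, E[ΣXᵢ] = (6)·(2/7) = 12/7.
≈ 1.7143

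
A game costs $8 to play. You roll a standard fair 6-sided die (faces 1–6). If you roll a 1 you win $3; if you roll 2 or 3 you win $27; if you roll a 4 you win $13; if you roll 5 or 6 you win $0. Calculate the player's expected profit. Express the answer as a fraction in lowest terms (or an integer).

11/3 dollars

E[payout] = (1/3)·0 + (1/6)·3 + (1/6)·13 + (1/3)·27 = 35/3
Expected profit = 35/3 − 8 = 11/3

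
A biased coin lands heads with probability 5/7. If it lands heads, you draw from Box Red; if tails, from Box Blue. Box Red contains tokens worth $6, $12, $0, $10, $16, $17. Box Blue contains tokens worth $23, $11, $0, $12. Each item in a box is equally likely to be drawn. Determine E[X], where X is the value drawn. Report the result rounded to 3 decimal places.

$10.548

E[X | Box Red] = (6 + 12 + 0 + 10 + 16 + 17)/6 = 61/6
E[X | Box Blue] = (23 + 11 + 0 + 12)/4 = 23/2
E[X] = (5/7)·61/6 + (2/7)·23/2 = 443/42 ≈ 10.548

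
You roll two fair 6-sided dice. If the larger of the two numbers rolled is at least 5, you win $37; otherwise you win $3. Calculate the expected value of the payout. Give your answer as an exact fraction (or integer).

197/9 dollars

E[payout] = (4/9)·3 + (5/9)·37 = 197/9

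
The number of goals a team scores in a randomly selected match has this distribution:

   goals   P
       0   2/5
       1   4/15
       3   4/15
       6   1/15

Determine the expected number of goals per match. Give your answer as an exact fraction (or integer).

22/15

E[X] = (2/5)·0 + (4/15)·1 + (4/15)·3 + (1/15)·6
     = 22/15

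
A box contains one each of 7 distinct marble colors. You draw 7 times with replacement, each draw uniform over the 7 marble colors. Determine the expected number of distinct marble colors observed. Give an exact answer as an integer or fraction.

Let Xⱼ=1 if type j appears at least once. P(Xⱼ=1) = 1 − ((7−1)/7)^7 = 543607/823543.
E[#distinct] = 7·543607/823543 = 543607/117649.

543607/117649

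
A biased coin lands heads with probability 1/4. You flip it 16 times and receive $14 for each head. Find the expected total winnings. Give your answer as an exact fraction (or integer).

$56

E[#heads] = 16·1/4 = 4 (linearity over flips).
E[winnings] = 14·4 = 56.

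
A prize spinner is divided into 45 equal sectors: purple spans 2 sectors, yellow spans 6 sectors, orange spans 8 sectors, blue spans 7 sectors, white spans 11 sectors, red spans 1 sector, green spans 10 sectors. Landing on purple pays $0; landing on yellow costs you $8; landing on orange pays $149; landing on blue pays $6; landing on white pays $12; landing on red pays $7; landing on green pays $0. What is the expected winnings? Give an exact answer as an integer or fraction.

265/9 dollars

E[payout] = (2/45)·0 + (6/45)·(-8) + (8/45)·149 + (7/45)·6 + (11/45)·12 + (1/45)·7 + (10/45)·0 = 265/9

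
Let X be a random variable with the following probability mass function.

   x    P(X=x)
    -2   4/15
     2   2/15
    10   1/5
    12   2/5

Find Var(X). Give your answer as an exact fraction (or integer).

E[X] = (4/15)·(-2) + (2/15)·2 + (1/5)·10 + (2/5)·12 = 98/15
E[X²] = (4/15)·4 + (2/15)·4 + (1/5)·100 + (2/5)·144 = 396/5
Var(X) = 396/5 − (98/15)² = 8216/225

8216/225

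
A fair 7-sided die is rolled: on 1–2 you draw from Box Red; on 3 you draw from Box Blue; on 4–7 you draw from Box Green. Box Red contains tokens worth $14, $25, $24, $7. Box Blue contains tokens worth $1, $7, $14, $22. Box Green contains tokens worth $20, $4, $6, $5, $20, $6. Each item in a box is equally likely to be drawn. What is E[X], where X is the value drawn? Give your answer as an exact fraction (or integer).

E[X | Box Red] = (14 + 25 + 24 + 7)/4 = 35/2
E[X | Box Blue] = (1 + 7 + 14 + 22)/4 = 11
E[X | Box Green] = (20 + 4 + 6 + 5 + 20 + 6)/6 = 61/6
E[X] = (2/7)·35/2 + (1/7)·11 + (4/7)·61/6 = 260/21

260/21 dollars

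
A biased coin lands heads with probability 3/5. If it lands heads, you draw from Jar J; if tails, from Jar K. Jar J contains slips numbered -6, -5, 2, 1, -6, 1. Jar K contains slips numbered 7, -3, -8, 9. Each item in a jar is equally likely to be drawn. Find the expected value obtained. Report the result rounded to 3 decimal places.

-0.800

E[X | Jar J] = (-6 − 5 + 2 + 1 − 6 + 1)/6 = -13/6
E[X | Jar K] = (7 − 3 − 8 + 9)/4 = 5/4
E[X] = (3/5)·(-13/6) + (2/5)·5/4 = -4/5 ≈ -0.800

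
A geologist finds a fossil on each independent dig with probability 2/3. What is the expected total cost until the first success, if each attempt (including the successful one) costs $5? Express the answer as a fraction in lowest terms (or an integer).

E[#attempts] = 1/p = 3/2; E[cost] = 5·3/2 = 15/2.

15/2 dollars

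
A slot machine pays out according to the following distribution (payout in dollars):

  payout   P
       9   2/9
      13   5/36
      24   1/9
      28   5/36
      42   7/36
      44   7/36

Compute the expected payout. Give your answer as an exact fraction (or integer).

E[X] = (2/9)·9 + (5/36)·13 + (1/9)·24 + (5/36)·28 + (7/36)·42 + (7/36)·44
     = 325/12

325/12 dollars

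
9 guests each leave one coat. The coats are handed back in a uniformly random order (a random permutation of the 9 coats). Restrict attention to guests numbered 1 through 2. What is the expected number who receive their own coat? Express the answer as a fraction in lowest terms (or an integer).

2/9

Let Xᵢ = 1 if person i gets their own coat. For each i, P(Xᵢ=1) = 1/9.
By linearity of expectation, E[X₁+…+X_2] = 2·(1/9) = 2/9.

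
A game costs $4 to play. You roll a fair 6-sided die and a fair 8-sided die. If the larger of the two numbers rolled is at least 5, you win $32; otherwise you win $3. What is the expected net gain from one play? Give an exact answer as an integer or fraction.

E[payout] = (1/3)·3 + (2/3)·32 = 67/3
Expected profit = 67/3 − 4 = 55/3

55/3 dollars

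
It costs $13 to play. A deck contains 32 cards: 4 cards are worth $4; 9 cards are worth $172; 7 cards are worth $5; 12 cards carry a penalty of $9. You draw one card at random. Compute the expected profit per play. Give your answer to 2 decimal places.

$33.59

E[payout] = (4/32)·4 + (9/32)·172 + (7/32)·5 + (12/32)·(-9) = 1491/32
Expected profit = 1491/32 − 13 = 1075/32 ≈ $33.59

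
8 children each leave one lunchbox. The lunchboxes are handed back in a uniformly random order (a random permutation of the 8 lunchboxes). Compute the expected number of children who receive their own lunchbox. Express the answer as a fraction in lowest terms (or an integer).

Let Xᵢ = 1 if person i gets their own lunchbox. For each i, P(Xᵢ=1) = 1/8.
By linearity of expectation, E[X₁+…+X_8] = 8·(1/8) = 1.

1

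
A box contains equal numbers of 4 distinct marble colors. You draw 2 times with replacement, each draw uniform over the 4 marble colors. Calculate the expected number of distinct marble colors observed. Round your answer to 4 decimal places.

Let Xⱼ=1 if type j appears at least once. P(Xⱼ=1) = 1 − ((4−1)/4)^2 = 7/16.
E[#distinct] = 4·7/16 = 7/4.
≈ 1.7500

1.7500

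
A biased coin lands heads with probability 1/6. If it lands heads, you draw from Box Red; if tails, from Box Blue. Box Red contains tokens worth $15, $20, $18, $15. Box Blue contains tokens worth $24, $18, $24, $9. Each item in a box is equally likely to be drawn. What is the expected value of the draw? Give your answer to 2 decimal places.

E[X | Box Red] = (15 + 20 + 18 + 15)/4 = 17
E[X | Box Blue] = (24 + 18 + 24 + 9)/4 = 75/4
E[X] = (1/6)·17 + (5/6)·75/4 = 443/24 ≈ 18.46

$18.46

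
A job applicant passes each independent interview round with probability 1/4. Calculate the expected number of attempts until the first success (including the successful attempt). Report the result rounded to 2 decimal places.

For a geometric distribution, E[trials] = 1/p = 1/(1/4) = 4.
≈ 4.00

4.00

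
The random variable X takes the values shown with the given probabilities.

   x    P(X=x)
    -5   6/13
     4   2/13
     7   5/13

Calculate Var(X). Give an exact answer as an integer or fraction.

E[X] = (6/13)·(-5) + (2/13)·4 + (5/13)·7 = 1
E[X²] = (6/13)·25 + (2/13)·16 + (5/13)·49 = 427/13
Var(X) = 427/13 − (1)² = 414/13

414/13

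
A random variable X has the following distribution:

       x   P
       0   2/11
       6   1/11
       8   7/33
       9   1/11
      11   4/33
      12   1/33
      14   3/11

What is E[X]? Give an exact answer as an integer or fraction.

E[X] = (2/11)·0 + (1/11)·6 + (7/33)·8 + (1/11)·9 + (4/33)·11 + (1/33)·12 + (3/11)·14
     = 283/33

283/33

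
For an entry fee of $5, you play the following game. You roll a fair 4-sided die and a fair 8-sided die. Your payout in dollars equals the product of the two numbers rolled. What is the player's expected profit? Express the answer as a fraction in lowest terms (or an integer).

25/4 dollars

Distribution of the product of the two numbers rolled: 1 w.p. 1/32, 2 w.p. 1/16, 3 w.p. 1/16, 4 w.p. 3/32, 5 w.p. 1/32, 6 w.p. 3/32, …
E[payout] = (1/32)·1 + (1/16)·2 + (1/16)·3 + (3/32)·4 + (1/32)·5 + (3/32)·6 + (1/32)·7 + (3/32)·8 + (1/32)·9 + (1/32)·10 + (3/32)·12 + (1/32)·14 + (1/32)·15 + (1/16)·16 + (1/32)·18 + (1/32)·20 + (1/32)·21 + (1/16)·24 + (1/32)·28 + (1/32)·32 = 45/4
Expected profit = 45/4 − 5 = 25/4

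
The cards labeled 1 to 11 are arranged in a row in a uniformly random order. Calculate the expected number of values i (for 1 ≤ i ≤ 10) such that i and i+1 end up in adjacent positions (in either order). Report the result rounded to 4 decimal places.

1.8182

For each i ∈ {1,…,10}, let Xᵢ = 1 if i and i+1 are adjacent. P(Xᵢ=1) = 2·(11−1)!/11! = 2/11.
By linearity, E[ΣXᵢ] = (10)·(2/11) = 20/11.
≈ 1.8182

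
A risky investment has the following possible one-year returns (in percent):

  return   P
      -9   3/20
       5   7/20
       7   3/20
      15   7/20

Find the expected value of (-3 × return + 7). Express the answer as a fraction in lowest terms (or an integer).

-131/10

E[-3x+7] = (3/20)·34 + (7/20)·(-8) + (3/20)·(-14) + (7/20)·(-38)
     = -131/10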